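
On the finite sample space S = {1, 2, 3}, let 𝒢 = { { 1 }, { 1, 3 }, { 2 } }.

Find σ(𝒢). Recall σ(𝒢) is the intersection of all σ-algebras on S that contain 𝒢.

Take S₀ = 𝒢 ∪ {∅, S} = { ∅, { 1 }, { 2 }, { 1, 3 }, S }.
Step 1 adds 2:
  { 1, 2 }  = { 2 } ∪ { 1 }
  { 2, 3 }  = { 1 }ᶜ
Step 2 (1 new):
  { 3 }  = { 1, 2 }ᶜ
After Step 3 the family is unchanged; done.

Therefore σ(𝒢) = { ∅, { 1 }, { 2 }, { 3 }, { 1, 2 }, { 1, 3 }, { 2, 3 }, S } (|σ(𝒢)| = 8).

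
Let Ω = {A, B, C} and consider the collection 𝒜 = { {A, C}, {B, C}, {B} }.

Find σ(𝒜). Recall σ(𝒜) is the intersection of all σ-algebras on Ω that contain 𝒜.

Start: 𝒜 ∪ {∅, Ω} = { {}, {B}, {A, C}, {B, C}, Ω }.
Pass 1: 1 new —
  {A}  = {B, C}ᶜ
  (now 6)
Pass 2: 1 new —
  {A, B}  = {B} ∪ {A}
  (now 7)
Pass 3 adds 1:
  {C}  = {A, B}ᶜ
  (now 8)
After Pass 4 the family is unchanged; done.

Hence σ(𝒜) has 8 members: { {}, {A}, {B}, {C}, {A, B}, {A, C}, {B, C}, Ω }.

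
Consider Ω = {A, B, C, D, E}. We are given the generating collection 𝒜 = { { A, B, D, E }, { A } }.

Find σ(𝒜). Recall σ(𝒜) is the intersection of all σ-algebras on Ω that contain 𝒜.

|σ(𝒜)| = 8.  σ(𝒜) = { ∅, { A }, { C }, { A, C }, { B, D, E }, { A, B, D, E }, { B, C, D, E }, Ω }

Working:
Start: 𝒜 ∪ {∅, Ω} = { ∅, { A }, { A, B, D, E }, Ω }.
Iteration 1: 2 new —
  { C }  = Ω∖{ A, B, D, E }
  { B, C, D, E }  = Ω∖{ A }
  |family| = 6
Iteration 2: 1 new —
  { A, C }  = { C } ∪ { A }
  |family| = 7
Iteration 3 (1 new):
  { B, D, E }  = Ω∖{ A, C }
  |family| = 8
Iteration 4: stable.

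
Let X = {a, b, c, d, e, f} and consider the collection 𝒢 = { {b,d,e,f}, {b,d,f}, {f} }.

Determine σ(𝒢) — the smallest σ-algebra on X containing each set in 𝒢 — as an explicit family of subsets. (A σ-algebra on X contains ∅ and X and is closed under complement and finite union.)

σ(𝒢) = { {}, {e}, {f}, {a,c}, {b,d}, {e,f}, {a,c,e}, {a,c,f}, {b,d,e}, {b,d,f}, {a,b,c,d}, {a,c,e,f}, {b,d,e,f}, {a,b,c,d,e}, {a,b,c,d,f}, X }

Working:
Start: 𝒢 ∪ {∅, X} = { {}, {f}, {b,d,f}, {b,d,e,f}, X }.
Iteration 1. New:
  {a,c}  = X∖{b,d,e,f}
  {a,c,e}  = X∖{b,d,f}
  {a,b,c,d,e}  = X∖{f}
  [8 total]
Iteration 2: +3 →
  {a,c,f}  = {a,c} ∪ {f}
  {a,c,e,f}  = {a,c,e} ∪ {f}
  {a,b,c,d,f}  = {b,d,f} ∪ {a,c}
  [11 total]
Iteration 3: +3 →
  {e}  = X∖{a,b,c,d,f}
  {b,d}  = X∖{a,c,e,f}
  {b,d,e}  = X∖{a,c,f}
  [14 total]
Iteration 4 (2 new):
  {e,f}  = {e} ∪ {f}
  {a,b,c,d}  = {a,c} ∪ {b,d}
  [16 total]
Iteration 5: no new sets; the family is a σ-algebra.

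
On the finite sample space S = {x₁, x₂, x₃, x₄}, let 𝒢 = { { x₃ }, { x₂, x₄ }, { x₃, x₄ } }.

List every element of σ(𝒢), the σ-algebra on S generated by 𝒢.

σ(𝒢) (16 sets): { ∅, { x₁ }, { x₂ }, { x₃ }, { x₄ }, { x₁, x₂ }, { x₁, x₃ }, { x₁, x₄ }, { x₂, x₃ }, { x₂, x₄ }, { x₃, x₄ }, { x₁, x₂, x₃ }, { x₁, x₂, x₄ }, { x₁, x₃, x₄ }, { x₂, x₃, x₄ }, S }

Check:
Initial family (5 sets): { ∅, { x₃ }, { x₂, x₄ }, { x₃, x₄ }, S }.
Pass 1: +4 →
  { x₁, x₂ }  = S∖{ x₃, x₄ }
  { x₁, x₃ }  = S∖{ x₂, x₄ }
  { x₁, x₂, x₄ }  = S∖{ x₃ }
  { x₂, x₃, x₄ }  = { x₃ } ∪ { x₂, x₄ }
  — 9 sets.
Pass 2: 3 new —
  { x₁ }  = S∖{ x₂, x₃, x₄ }
  { x₁, x₂, x₃ }  = { x₁, x₂ } ∪ { x₃ }
  { x₁, x₃, x₄ }  = { x₃, x₄ } ∪ { x₁, x₃ }
  — 12 sets.
Pass 3: +2 →
  { x₂ }  = S∖{ x₁, x₃, x₄ }
  { x₄ }  = S∖{ x₁, x₂, x₃ }
  — 14 sets.
Pass 4 adds 2:
  { x₁, x₄ }  = { x₄ } ∪ { x₁ }
  { x₂, x₃ }  = { x₃ } ∪ { x₂ }
  — 16 sets.
Pass 5 adds nothing — fixpoint reached.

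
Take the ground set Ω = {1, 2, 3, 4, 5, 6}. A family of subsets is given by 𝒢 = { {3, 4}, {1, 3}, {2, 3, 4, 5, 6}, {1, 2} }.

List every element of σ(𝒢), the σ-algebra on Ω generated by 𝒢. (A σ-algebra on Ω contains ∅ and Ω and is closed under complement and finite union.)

σ(𝒢) = { ∅, {1}, {2}, {3}, {4}, {1, 2}, {1, 3}, {1, 4}, {2, 3}, {2, 4}, {3, 4}, {5, 6}, {1, 2, 3}, {1, 2, 4}, {1, 3, 4}, {1, 5, 6}, {2, 3, 4}, {2, 5, 6}, {3, 5, 6}, {4, 5, 6}, {1, 2, 3, 4}, {1, 2, 5, 6}, {1, 3, 5, 6}, {1, 4, 5, 6}, {2, 3, 5, 6}, {2, 4, 5, 6}, {3, 4, 5, 6}, {1, 2, 3, 5, 6}, {1, 2, 4, 5, 6}, {1, 3, 4, 5, 6}, {2, 3, 4, 5, 6}, Ω }

Derivation:
Take S₀ = 𝒢 ∪ {∅, Ω} = { ∅, {1, 2}, {1, 3}, {3, 4}, {2, 3, 4, 5, 6}, Ω }.
Round 1: +7 →
  {1}  = complement {2, 3, 4, 5, 6}
  {1, 2, 3}  = {1, 2} ∪ {1, 3}
  {1, 3, 4}  = {3, 4} ∪ {1, 3}
  {1, 2, 3, 4}  = {3, 4} ∪ {1, 2}
  {1, 2, 5, 6}  = complement {3, 4}
  {2, 4, 5, 6}  = complement {1, 3}
  {3, 4, 5, 6}  = complement {1, 2}
  (now 13)
Round 2. New:
  {5, 6}  = complement {1, 2, 3, 4}
  {2, 5, 6}  = complement {1, 3, 4}
  {4, 5, 6}  = complement {1, 2, 3}
  {1, 2, 3, 5, 6}  = {1, 2, 3} ∪ {1, 2, 5, 6}
  {1, 2, 4, 5, 6}  = {1, 2} ∪ {2, 4, 5, 6}
  {1, 3, 4, 5, 6}  = {3, 4, 5, 6} ∪ {1, 3, 4}
  (now 19)
Round 3 (6 new):
  {2}  = complement {1, 3, 4, 5, 6}
  {3}  = complement {1, 2, 4, 5, 6}
  {4}  = complement {1, 2, 3, 5, 6}
  {1, 5, 6}  = {5, 6} ∪ {1}
  {1, 3, 5, 6}  = {5, 6} ∪ {1, 3}
  {1, 4, 5, 6}  = {4, 5, 6} ∪ {1}
  (now 25)
Round 4: +7 →
  {1, 4}  = {1} ∪ {4}
  {2, 3}  = complement {1, 4, 5, 6}
  {2, 4}  = complement {1, 3, 5, 6}
  {1, 2, 4}  = {1, 2} ∪ {4}
  {2, 3, 4}  = complement {1, 5, 6}
  {3, 5, 6}  = {5, 6} ∪ {3}
  {2, 3, 5, 6}  = {2, 5, 6} ∪ {3}
  (now 32)
After Round 5 the family is unchanged; done.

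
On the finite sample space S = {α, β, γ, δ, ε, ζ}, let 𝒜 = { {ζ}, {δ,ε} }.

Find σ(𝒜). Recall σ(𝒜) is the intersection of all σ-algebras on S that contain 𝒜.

σ(𝒜) = { {}, {ζ}, {δ,ε}, {α,β,γ}, {δ,ε,ζ}, {α,β,γ,ζ}, {α,β,γ,δ,ε}, S }

Trace:
Start: 𝒜 ∪ {∅, S} = { {}, {ζ}, {δ,ε}, S }.
Step 1. New:
  {δ,ε,ζ}  = {δ,ε} ∪ {ζ}
  {α,β,γ,ζ}  = ᶜ of {δ,ε}
  {α,β,γ,δ,ε}  = ᶜ of {ζ}
  |family| = 7
Step 2: 1 new —
  {α,β,γ}  = ᶜ of {δ,ε,ζ}
  |family| = 8
Step 3 adds nothing — fixpoint reached.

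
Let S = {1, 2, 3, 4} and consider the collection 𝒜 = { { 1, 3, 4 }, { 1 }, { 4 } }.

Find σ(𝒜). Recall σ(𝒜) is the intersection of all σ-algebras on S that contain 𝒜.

Seed the family with 𝒜 together with ∅ and S: { ∅, { 1 }, { 4 }, { 1, 3, 4 }, S }.
Step 1: +4 →
  { 2 }  = ᶜ of { 1, 3, 4 }
  { 1, 4 }  = { 4 } ∪ { 1 }
  { 1, 2, 3 }  = ᶜ of { 4 }
  { 2, 3, 4 }  = ᶜ of { 1 }
  [9 total]
Step 2. New:
  { 1, 2 }  = { 2 } ∪ { 1 }
  { 2, 3 }  = ᶜ of { 1, 4 }
  { 2, 4 }  = { 2 } ∪ { 4 }
  { 1, 2, 4 }  = { 2 } ∪ { 1, 4 }
  [13 total]
Step 3: 3 new —
  { 3 }  = ᶜ of { 1, 2, 4 }
  { 1, 3 }  = ᶜ of { 2, 4 }
  { 3, 4 }  = ᶜ of { 1, 2 }
  [16 total]
Step 4: no new sets; the family is a σ-algebra.

|σ(𝒜)| = 16.  σ(𝒜) = { ∅, { 1 }, { 2 }, { 3 }, { 4 }, { 1, 2 }, { 1, 3 }, { 1, 4 }, { 2, 3 }, { 2, 4 }, { 3, 4 }, { 1, 2, 3 }, { 1, 2, 4 }, { 1, 3, 4 }, { 2, 3, 4 }, S }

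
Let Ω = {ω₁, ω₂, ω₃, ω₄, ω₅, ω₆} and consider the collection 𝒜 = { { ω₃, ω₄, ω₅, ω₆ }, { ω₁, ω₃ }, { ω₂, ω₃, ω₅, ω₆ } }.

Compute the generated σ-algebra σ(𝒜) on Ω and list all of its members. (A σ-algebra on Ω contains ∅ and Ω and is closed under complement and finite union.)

|σ(𝒜)| = 32.  σ(𝒜) = { ∅, { ω₁ }, { ω₂ }, { ω₃ }, { ω₄ }, { ω₁, ω₂ }, { ω₁, ω₃ }, { ω₁, ω₄ }, { ω₂, ω₃ }, { ω₂, ω₄ }, { ω₃, ω₄ }, { ω₅, ω₆ }, { ω₁, ω₂, ω₃ }, { ω₁, ω₂, ω₄ }, { ω₁, ω₃, ω₄ }, { ω₁, ω₅, ω₆ }, { ω₂, ω₃, ω₄ }, { ω₂, ω₅, ω₆ }, { ω₃, ω₅, ω₆ }, { ω₄, ω₅, ω₆ }, { ω₁, ω₂, ω₃, ω₄ }, { ω₁, ω₂, ω₅, ω₆ }, { ω₁, ω₃, ω₅, ω₆ }, { ω₁, ω₄, ω₅, ω₆ }, { ω₂, ω₃, ω₅, ω₆ }, { ω₂, ω₄, ω₅, ω₆ }, { ω₃, ω₄, ω₅, ω₆ }, { ω₁, ω₂, ω₃, ω₅, ω₆ }, { ω₁, ω₂, ω₄, ω₅, ω₆ }, { ω₁, ω₃, ω₄, ω₅, ω₆ }, { ω₂, ω₃, ω₄, ω₅, ω₆ }, Ω }

Derivation:
Initial family (5 sets): { ∅, { ω₁, ω₃ }, { ω₂, ω₃, ω₅, ω₆ }, { ω₃, ω₄, ω₅, ω₆ }, Ω }.
Step 1. New:
  { ω₁, ω₂ }  = ᶜ of { ω₃, ω₄, ω₅, ω₆ }
  { ω₁, ω₄ }  = ᶜ of { ω₂, ω₃, ω₅, ω₆ }
  { ω₂, ω₄, ω₅, ω₆ }  = ᶜ of { ω₁, ω₃ }
  { ω₁, ω₂, ω₃, ω₅, ω₆ }  = { ω₁, ω₃ } ∪ { ω₂, ω₃, ω₅, ω₆ }
  { ω₁, ω₃, ω₄, ω₅, ω₆ }  = { ω₁, ω₃ } ∪ { ω₃, ω₄, ω₅, ω₆ }
  { ω₂, ω₃, ω₄, ω₅, ω₆ }  = { ω₃, ω₄, ω₅, ω₆ } ∪ { ω₂, ω₃, ω₅, ω₆ }
  [11 total]
Step 2. New:
  { ω₁ }  = ᶜ of { ω₂, ω₃, ω₄, ω₅, ω₆ }
  { ω₂ }  = ᶜ of { ω₁, ω₃, ω₄, ω₅, ω₆ }
  { ω₄ }  = ᶜ of { ω₁, ω₂, ω₃, ω₅, ω₆ }
  { ω₁, ω₂, ω₃ }  = { ω₁, ω₂ } ∪ { ω₁, ω₃ }
  { ω₁, ω₂, ω₄ }  = { ω₁, ω₂ } ∪ { ω₁, ω₄ }
  { ω₁, ω₃, ω₄ }  = { ω₁, ω₄ } ∪ { ω₁, ω₃ }
  { ω₁, ω₂, ω₄, ω₅, ω₆ }  = { ω₁, ω₂ } ∪ { ω₂, ω₄, ω₅, ω₆ }
  [18 total]
Step 3: +6 →
  { ω₃ }  = ᶜ of { ω₁, ω₂, ω₄, ω₅, ω₆ }
  { ω₂, ω₄ }  = { ω₄ } ∪ { ω₂ }
  { ω₂, ω₅, ω₆ }  = ᶜ of { ω₁, ω₃, ω₄ }
  { ω₃, ω₅, ω₆ }  = ᶜ of { ω₁, ω₂, ω₄ }
  { ω₄, ω₅, ω₆ }  = ᶜ of { ω₁, ω₂, ω₃ }
  { ω₁, ω₂, ω₃, ω₄ }  = { ω₁, ω₃, ω₄ } ∪ { ω₁, ω₂, ω₃ }
  [24 total]
Step 4 adds 7:
  { ω₂, ω₃ }  = { ω₂ } ∪ { ω₃ }
  { ω₃, ω₄ }  = { ω₃ } ∪ { ω₄ }
  { ω₅, ω₆ }  = ᶜ of { ω₁, ω₂, ω₃, ω₄ }
  { ω₂, ω₃, ω₄ }  = { ω₃ } ∪ { ω₂, ω₄ }
  { ω₁, ω₂, ω₅, ω₆ }  = { ω₁, ω₂ } ∪ { ω₂, ω₅, ω₆ }
  { ω₁, ω₃, ω₅, ω₆ }  = ᶜ of { ω₂, ω₄ }
  { ω₁, ω₄, ω₅, ω₆ }  = { ω₁, ω₄ } ∪ { ω₄, ω₅, ω₆ }
  [31 total]
Step 5 (1 new):
  { ω₁, ω₅, ω₆ }  = ᶜ of { ω₂, ω₃, ω₄ }
  [32 total]
Step 6: stable.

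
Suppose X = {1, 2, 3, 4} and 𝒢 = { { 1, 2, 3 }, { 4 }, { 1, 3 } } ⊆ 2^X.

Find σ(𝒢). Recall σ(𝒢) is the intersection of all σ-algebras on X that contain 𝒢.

σ(𝒢) (8 sets): { {  }, { 2 }, { 4 }, { 1, 3 }, { 2, 4 }, { 1, 2, 3 }, { 1, 3, 4 }, X }

Check:
Seed the family with 𝒢 together with ∅ and X: { {  }, { 4 }, { 1, 3 }, { 1, 2, 3 }, X }.
Iteration 1 adds 2:
  { 2, 4 }  = { 1, 3 }ᶜ
  { 1, 3, 4 }  = { 1, 3 } ∪ { 4 }
  — 7 sets.
Iteration 2: +1 →
  { 2 }  = { 1, 3, 4 }ᶜ
  — 8 sets.
Iteration 3: no new sets; the family is a σ-algebra.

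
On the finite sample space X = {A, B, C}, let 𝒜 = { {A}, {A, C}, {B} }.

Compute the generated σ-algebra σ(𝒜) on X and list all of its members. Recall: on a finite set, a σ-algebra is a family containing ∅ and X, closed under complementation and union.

Start: 𝒜 ∪ {∅, X} = { {}, {A}, {B}, {A, C}, X }.
Pass 1 adds 2:
  {A, B}  = {B} ∪ {A}
  {B, C}  = X∖{A}
  — 7 sets.
Pass 2 adds 1:
  {C}  = X∖{A, B}
  — 8 sets.
Pass 3 adds nothing — fixpoint reached.

Hence σ(𝒜) has 8 members: { {}, {A}, {B}, {C}, {A, B}, {A, C}, {B, C}, X }.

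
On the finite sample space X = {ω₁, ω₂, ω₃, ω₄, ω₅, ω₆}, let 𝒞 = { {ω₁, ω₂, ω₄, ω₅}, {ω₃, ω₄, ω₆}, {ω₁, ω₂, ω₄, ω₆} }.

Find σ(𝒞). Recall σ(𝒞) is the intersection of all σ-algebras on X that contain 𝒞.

Seed the family with 𝒞 together with ∅ and X: { {}, {ω₃, ω₄, ω₆}, {ω₁, ω₂, ω₄, ω₅}, {ω₁, ω₂, ω₄, ω₆}, X }.
Step 1 adds 5:
  {ω₃, ω₅}  = complement {ω₁, ω₂, ω₄, ω₆}
  {ω₃, ω₆}  = complement {ω₁, ω₂, ω₄, ω₅}
  {ω₁, ω₂, ω₅}  = complement {ω₃, ω₄, ω₆}
  {ω₁, ω₂, ω₃, ω₄, ω₆}  = {ω₁, ω₂, ω₄, ω₆} ∪ {ω₃, ω₄, ω₆}
  {ω₁, ω₂, ω₄, ω₅, ω₆}  = {ω₁, ω₂, ω₄, ω₆} ∪ {ω₁, ω₂, ω₄, ω₅}
  [10 total]
Step 2 adds 7:
  {ω₃}  = complement {ω₁, ω₂, ω₄, ω₅, ω₆}
  {ω₅}  = complement {ω₁, ω₂, ω₃, ω₄, ω₆}
  {ω₃, ω₅, ω₆}  = {ω₃, ω₆} ∪ {ω₃, ω₅}
  {ω₁, ω₂, ω₃, ω₅}  = {ω₁, ω₂, ω₅} ∪ {ω₃, ω₅}
  {ω₃, ω₄, ω₅, ω₆}  = {ω₃, ω₅} ∪ {ω₃, ω₄, ω₆}
  {ω₁, ω₂, ω₃, ω₄, ω₅}  = {ω₁, ω₂, ω₄, ω₅} ∪ {ω₃, ω₅}
  {ω₁, ω₂, ω₃, ω₅, ω₆}  = {ω₁, ω₂, ω₅} ∪ {ω₃, ω₆}
  [17 total]
Step 3: +5 →
  {ω₄}  = complement {ω₁, ω₂, ω₃, ω₅, ω₆}
  {ω₆}  = complement {ω₁, ω₂, ω₃, ω₄, ω₅}
  {ω₁, ω₂}  = complement {ω₃, ω₄, ω₅, ω₆}
  {ω₄, ω₆}  = complement {ω₁, ω₂, ω₃, ω₅}
  {ω₁, ω₂, ω₄}  = complement {ω₃, ω₅, ω₆}
  [22 total]
Step 4: +10 →
  {ω₃, ω₄}  = {ω₃} ∪ {ω₄}
  {ω₄, ω₅}  = {ω₅} ∪ {ω₄}
  {ω₅, ω₆}  = {ω₆} ∪ {ω₅}
  {ω₁, ω₂, ω₃}  = {ω₁, ω₂} ∪ {ω₃}
  {ω₁, ω₂, ω₆}  = {ω₁, ω₂} ∪ {ω₆}
  {ω₃, ω₄, ω₅}  = {ω₄} ∪ {ω₃, ω₅}
  {ω₄, ω₅, ω₆}  = {ω₅} ∪ {ω₄, ω₆}
  {ω₁, ω₂, ω₃, ω₄}  = {ω₁, ω₂, ω₄} ∪ {ω₃}
  {ω₁, ω₂, ω₃, ω₆}  = {ω₁, ω₂} ∪ {ω₃, ω₆}
  {ω₁, ω₂, ω₅, ω₆}  = {ω₆} ∪ {ω₁, ω₂, ω₅}
  [32 total]
Step 5: already closed under ᶜ and ∪.

Hence σ(𝒞) has 32 members: { {}, {ω₃}, {ω₄}, {ω₅}, {ω₆}, {ω₁, ω₂}, {ω₃, ω₄}, {ω₃, ω₅}, {ω₃, ω₆}, {ω₄, ω₅}, {ω₄, ω₆}, {ω₅, ω₆}, {ω₁, ω₂, ω₃}, {ω₁, ω₂, ω₄}, {ω₁, ω₂, ω₅}, {ω₁, ω₂, ω₆}, {ω₃, ω₄, ω₅}, {ω₃, ω₄, ω₆}, {ω₃, ω₅, ω₆}, {ω₄, ω₅, ω₆}, {ω₁, ω₂, ω₃, ω₄}, {ω₁, ω₂, ω₃, ω₅}, {ω₁, ω₂, ω₃, ω₆}, {ω₁, ω₂, ω₄, ω₅}, {ω₁, ω₂, ω₄, ω₆}, {ω₁, ω₂, ω₅, ω₆}, {ω₃, ω₄, ω₅, ω₆}, {ω₁, ω₂, ω₃, ω₄, ω₅}, {ω₁, ω₂, ω₃, ω₄, ω₆}, {ω₁, ω₂, ω₃, ω₅, ω₆}, {ω₁, ω₂, ω₄, ω₅, ω₆}, X }.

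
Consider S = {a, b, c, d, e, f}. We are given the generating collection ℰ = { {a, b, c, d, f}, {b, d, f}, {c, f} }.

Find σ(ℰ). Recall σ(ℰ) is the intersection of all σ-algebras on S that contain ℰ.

σ(ℰ) (32 sets): { {}, {a}, {c}, {e}, {f}, {a, c}, {a, e}, {a, f}, {b, d}, {c, e}, {c, f}, {e, f}, {a, b, d}, {a, c, e}, {a, c, f}, {a, e, f}, {b, c, d}, {b, d, e}, {b, d, f}, {c, e, f}, {a, b, c, d}, {a, b, d, e}, {a, b, d, f}, {a, c, e, f}, {b, c, d, e}, {b, c, d, f}, {b, d, e, f}, {a, b, c, d, e}, {a, b, c, d, f}, {a, b, d, e, f}, {b, c, d, e, f}, S }

Check:
Begin from { {}, {c, f}, {b, d, f}, {a, b, c, d, f}, S } (that is, ℰ plus ∅ and S).
Pass 1 adds 4:
  {e}  = S∖{a, b, c, d, f}
  {a, c, e}  = S∖{b, d, f}
  {a, b, d, e}  = S∖{c, f}
  {b, c, d, f}  = {b, d, f} ∪ {c, f}
  [9 total]
Pass 2: +7 →
  {a, e}  = S∖{b, c, d, f}
  {c, e, f}  = {e} ∪ {c, f}
  {a, c, e, f}  = {a, c, e} ∪ {c, f}
  {b, d, e, f}  = {b, d, f} ∪ {e}
  {a, b, c, d, e}  = {a, c, e} ∪ {a, b, d, e}
  {a, b, d, e, f}  = {b, d, f} ∪ {a, b, d, e}
  {b, c, d, e, f}  = {e} ∪ {b, c, d, f}
  [16 total]
Pass 3: +6 →
  {a}  = S∖{b, c, d, e, f}
  {c}  = S∖{a, b, d, e, f}
  {f}  = S∖{a, b, c, d, e}
  {a, c}  = S∖{b, d, e, f}
  {b, d}  = S∖{a, c, e, f}
  {a, b, d}  = S∖{c, e, f}
  [22 total]
Pass 4 (9 new):
  {a, f}  = {f} ∪ {a}
  {c, e}  = {e} ∪ {c}
  {e, f}  = {f} ∪ {e}
  {a, c, f}  = {f} ∪ {a, c}
  {a, e, f}  = {f} ∪ {a, e}
  {b, c, d}  = {c} ∪ {b, d}
  {b, d, e}  = {e} ∪ {b, d}
  {a, b, c, d}  = {a, b, d} ∪ {c}
  {a, b, d, f}  = {b, d, f} ∪ {a, b, d}
  [31 total]
Pass 5: +1 →
  {b, c, d, e}  = S∖{a, f}
  [32 total]
Pass 6: already closed under ᶜ and ∪.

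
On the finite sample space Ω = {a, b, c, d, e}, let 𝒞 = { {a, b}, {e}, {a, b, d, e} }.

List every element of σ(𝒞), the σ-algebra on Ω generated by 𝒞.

Begin from { {}, {e}, {a, b}, {a, b, d, e}, Ω } (that is, 𝒞 plus ∅ and Ω).
Iteration 1: 4 new —
  {c}  = complement {a, b, d, e}
  {a, b, e}  = {a, b} ∪ {e}
  {c, d, e}  = complement {a, b}
  {a, b, c, d}  = complement {e}
  |family| = 9
Iteration 2 adds 4:
  {c, d}  = complement {a, b, e}
  {c, e}  = {e} ∪ {c}
  {a, b, c}  = {a, b} ∪ {c}
  {a, b, c, e}  = {c} ∪ {a, b, e}
  |family| = 13
Iteration 3 adds 3:
  {d}  = complement {a, b, c, e}
  {d, e}  = complement {a, b, c}
  {a, b, d}  = complement {c, e}
  |family| = 16
Iteration 4: stable.

Therefore σ(𝒞) = { {}, {c}, {d}, {e}, {a, b}, {c, d}, {c, e}, {d, e}, {a, b, c}, {a, b, d}, {a, b, e}, {c, d, e}, {a, b, c, d}, {a, b, c, e}, {a, b, d, e}, Ω } (|σ(𝒞)| = 16).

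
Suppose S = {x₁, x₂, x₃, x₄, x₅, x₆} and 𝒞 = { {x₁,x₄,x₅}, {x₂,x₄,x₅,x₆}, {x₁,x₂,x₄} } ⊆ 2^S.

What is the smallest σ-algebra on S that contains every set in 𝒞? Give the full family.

Answer: σ(𝒞) = { ∅, {x₁}, {x₂}, {x₃}, {x₄}, {x₅}, {x₆}, {x₁,x₂}, {x₁,x₃}, {x₁,x₄}, {x₁,x₅}, {x₁,x₆}, {x₂,x₃}, {x₂,x₄}, {x₂,x₅}, {x₂,x₆}, {x₃,x₄}, {x₃,x₅}, {x₃,x₆}, {x₄,x₅}, {x₄,x₆}, {x₅,x₆}, {x₁,x₂,x₃}, {x₁,x₂,x₄}, {x₁,x₂,x₅}, {x₁,x₂,x₆}, {x₁,x₃,x₄}, {x₁,x₃,x₅}, {x₁,x₃,x₆}, {x₁,x₄,x₅}, {x₁,x₄,x₆}, {x₁,x₅,x₆}, {x₂,x₃,x₄}, {x₂,x₃,x₅}, {x₂,x₃,x₆}, {x₂,x₄,x₅}, {x₂,x₄,x₆}, {x₂,x₅,x₆}, {x₃,x₄,x₅}, {x₃,x₄,x₆}, {x₃,x₅,x₆}, {x₄,x₅,x₆}, {x₁,x₂,x₃,x₄}, {x₁,x₂,x₃,x₅}, {x₁,x₂,x₃,x₆}, {x₁,x₂,x₄,x₅}, {x₁,x₂,x₄,x₆}, {x₁,x₂,x₅,x₆}, {x₁,x₃,x₄,x₅}, {x₁,x₃,x₄,x₆}, {x₁,x₃,x₅,x₆}, {x₁,x₄,x₅,x₆}, {x₂,x₃,x₄,x₅}, {x₂,x₃,x₄,x₆}, {x₂,x₃,x₅,x₆}, {x₂,x₄,x₅,x₆}, {x₃,x₄,x₅,x₆}, {x₁,x₂,x₃,x₄,x₅}, {x₁,x₂,x₃,x₄,x₆}, {x₁,x₂,x₃,x₅,x₆}, {x₁,x₂,x₄,x₅,x₆}, {x₁,x₃,x₄,x₅,x₆}, {x₂,x₃,x₄,x₅,x₆}, S }

Derivation:
Take S₀ = 𝒞 ∪ {∅, S} = { ∅, {x₁,x₂,x₄}, {x₁,x₄,x₅}, {x₂,x₄,x₅,x₆}, S }.
Pass 1 adds 5:
  {x₁,x₃}  = complement {x₂,x₄,x₅,x₆}
  {x₂,x₃,x₆}  = complement {x₁,x₄,x₅}
  {x₃,x₅,x₆}  = complement {x₁,x₂,x₄}
  {x₁,x₂,x₄,x₅}  = {x₁,x₄,x₅} ∪ {x₁,x₂,x₄}
  {x₁,x₂,x₄,x₅,x₆}  = {x₁,x₄,x₅} ∪ {x₂,x₄,x₅,x₆}
  — 10 sets.
Pass 2 (11 new):
  {x₃}  = complement {x₁,x₂,x₄,x₅,x₆}
  {x₃,x₆}  = complement {x₁,x₂,x₄,x₅}
  {x₁,x₂,x₃,x₄}  = {x₁,x₂,x₄} ∪ {x₁,x₃}
  {x₁,x₂,x₃,x₆}  = {x₂,x₃,x₆} ∪ {x₁,x₃}
  {x₁,x₃,x₄,x₅}  = {x₁,x₄,x₅} ∪ {x₁,x₃}
  {x₁,x₃,x₅,x₆}  = {x₁,x₃} ∪ {x₃,x₅,x₆}
  {x₂,x₃,x₅,x₆}  = {x₂,x₃,x₆} ∪ {x₃,x₅,x₆}
  {x₁,x₂,x₃,x₄,x₅}  = {x₁,x₂,x₄,x₅} ∪ {x₁,x₃}
  {x₁,x₂,x₃,x₄,x₆}  = {x₂,x₃,x₆} ∪ {x₁,x₂,x₄}
  {x₁,x₃,x₄,x₅,x₆}  = {x₁,x₄,x₅} ∪ {x₃,x₅,x₆}
  {x₂,x₃,x₄,x₅,x₆}  = {x₂,x₃,x₆} ∪ {x₂,x₄,x₅,x₆}
  — 21 sets.
Pass 3: 11 new —
  {x₁}  = complement {x₂,x₃,x₄,x₅,x₆}
  {x₂}  = complement {x₁,x₃,x₄,x₅,x₆}
  {x₅}  = complement {x₁,x₂,x₃,x₄,x₆}
  {x₆}  = complement {x₁,x₂,x₃,x₄,x₅}
  {x₁,x₄}  = complement {x₂,x₃,x₅,x₆}
  {x₂,x₄}  = complement {x₁,x₃,x₅,x₆}
  {x₂,x₆}  = complement {x₁,x₃,x₄,x₅}
  {x₄,x₅}  = complement {x₁,x₂,x₃,x₆}
  {x₅,x₆}  = complement {x₁,x₂,x₃,x₄}
  {x₁,x₃,x₆}  = {x₁,x₃} ∪ {x₃,x₆}
  {x₁,x₂,x₃,x₅,x₆}  = {x₁,x₃} ∪ {x₂,x₃,x₅,x₆}
  — 32 sets.
Pass 4. New:
  {x₄}  = complement {x₁,x₂,x₃,x₅,x₆}
  {x₁,x₂}  = {x₂} ∪ {x₁}
  {x₁,x₅}  = {x₅} ∪ {x₁}
  {x₁,x₆}  = {x₆} ∪ {x₁}
  {x₂,x₃}  = {x₂} ∪ {x₃}
  {x₂,x₅}  = {x₂} ∪ {x₅}
  {x₃,x₅}  = {x₅} ∪ {x₃}
  {x₁,x₂,x₃}  = {x₂} ∪ {x₁,x₃}
  {x₁,x₂,x₆}  = {x₂,x₆} ∪ {x₁}
  {x₁,x₃,x₄}  = {x₃} ∪ {x₁,x₄}
  {x₁,x₃,x₅}  = {x₅} ∪ {x₁,x₃}
  {x₁,x₄,x₆}  = {x₆} ∪ {x₁,x₄}
  {x₁,x₅,x₆}  = {x₅,x₆} ∪ {x₁}
  {x₂,x₃,x₄}  = {x₃} ∪ {x₂,x₄}
  {x₂,x₄,x₅}  = complement {x₁,x₃,x₆}
  {x₂,x₄,x₆}  = {x₂,x₆} ∪ {x₂,x₄}
  {x₂,x₅,x₆}  = {x₅,x₆} ∪ {x₂}
  {x₃,x₄,x₅}  = {x₄,x₅} ∪ {x₃}
  {x₄,x₅,x₆}  = {x₅,x₆} ∪ {x₄,x₅}
  {x₁,x₂,x₄,x₆}  = {x₂,x₆} ∪ {x₁,x₂,x₄}
  {x₁,x₃,x₄,x₆}  = {x₁,x₃,x₆} ∪ {x₁,x₄}
  {x₁,x₄,x₅,x₆}  = {x₁,x₄,x₅} ∪ {x₅,x₆}
  {x₂,x₃,x₄,x₆}  = {x₂,x₃,x₆} ∪ {x₂,x₄}
  {x₃,x₄,x₅,x₆}  = {x₄,x₅} ∪ {x₃,x₅,x₆}
  — 56 sets.
Pass 5: 8 new —
  {x₃,x₄}  = {x₃} ∪ {x₄}
  {x₄,x₆}  = {x₆} ∪ {x₄}
  {x₁,x₂,x₅}  = {x₂,x₅} ∪ {x₁,x₅}
  {x₂,x₃,x₅}  = complement {x₁,x₄,x₆}
  {x₃,x₄,x₆}  = {x₃,x₆} ∪ {x₄}
  {x₁,x₂,x₃,x₅}  = {x₂,x₅} ∪ {x₁,x₃,x₅}
  {x₁,x₂,x₅,x₆}  = {x₂,x₅} ∪ {x₁,x₆}
  {x₂,x₃,x₄,x₅}  = complement {x₁,x₆}
  — 64 sets.
Pass 6: no new sets; the family is a σ-algebra.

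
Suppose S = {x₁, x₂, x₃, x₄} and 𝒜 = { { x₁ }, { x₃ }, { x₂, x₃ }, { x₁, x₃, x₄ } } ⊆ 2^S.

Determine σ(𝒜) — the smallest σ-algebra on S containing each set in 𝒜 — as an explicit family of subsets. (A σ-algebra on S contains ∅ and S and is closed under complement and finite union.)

Initial family (6 sets): { ∅, { x₁ }, { x₃ }, { x₂, x₃ }, { x₁, x₃, x₄ }, S }.
Pass 1: +6 →
  { x₂ }  = { x₁, x₃, x₄ }ᶜ
  { x₁, x₃ }  = { x₃ } ∪ { x₁ }
  { x₁, x₄ }  = { x₂, x₃ }ᶜ
  { x₁, x₂, x₃ }  = { x₂, x₃ } ∪ { x₁ }
  { x₁, x₂, x₄ }  = { x₃ }ᶜ
  { x₂, x₃, x₄ }  = { x₁ }ᶜ
Pass 2: +3 →
  { x₄ }  = { x₁, x₂, x₃ }ᶜ
  { x₁, x₂ }  = { x₂ } ∪ { x₁ }
  { x₂, x₄ }  = { x₁, x₃ }ᶜ
Pass 3 (1 new):
  { x₃, x₄ }  = { x₁, x₂ }ᶜ
Pass 4: stable.

|σ(𝒜)| = 16.  σ(𝒜) = { ∅, { x₁ }, { x₂ }, { x₃ }, { x₄ }, { x₁, x₂ }, { x₁, x₃ }, { x₁, x₄ }, { x₂, x₃ }, { x₂, x₄ }, { x₃, x₄ }, { x₁, x₂, x₃ }, { x₁, x₂, x₄ }, { x₁, x₃, x₄ }, { x₂, x₃, x₄ }, S }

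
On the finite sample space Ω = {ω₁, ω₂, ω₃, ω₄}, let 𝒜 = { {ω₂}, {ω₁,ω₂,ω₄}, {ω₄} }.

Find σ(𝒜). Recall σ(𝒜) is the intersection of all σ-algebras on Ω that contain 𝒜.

Initial family (5 sets): { {}, {ω₂}, {ω₄}, {ω₁,ω₂,ω₄}, Ω }.
Round 1: 4 new —
  {ω₃}  = Ω∖{ω₁,ω₂,ω₄}
  {ω₂,ω₄}  = {ω₄} ∪ {ω₂}
  {ω₁,ω₂,ω₃}  = Ω∖{ω₄}
  {ω₁,ω₃,ω₄}  = Ω∖{ω₂}
  (now 9)
Round 2: 4 new —
  {ω₁,ω₃}  = Ω∖{ω₂,ω₄}
  {ω₂,ω₃}  = {ω₂} ∪ {ω₃}
  {ω₃,ω₄}  = {ω₃} ∪ {ω₄}
  {ω₂,ω₃,ω₄}  = {ω₃} ∪ {ω₂,ω₄}
  (now 13)
Round 3 (3 new):
  {ω₁}  = Ω∖{ω₂,ω₃,ω₄}
  {ω₁,ω₂}  = Ω∖{ω₃,ω₄}
  {ω₁,ω₄}  = Ω∖{ω₂,ω₃}
  (now 16)
Round 4: already closed under ᶜ and ∪.

σ(𝒜) = { {}, {ω₁}, {ω₂}, {ω₃}, {ω₄}, {ω₁,ω₂}, {ω₁,ω₃}, {ω₁,ω₄}, {ω₂,ω₃}, {ω₂,ω₄}, {ω₃,ω₄}, {ω₁,ω₂,ω₃}, {ω₁,ω₂,ω₄}, {ω₁,ω₃,ω₄}, {ω₂,ω₃,ω₄}, Ω }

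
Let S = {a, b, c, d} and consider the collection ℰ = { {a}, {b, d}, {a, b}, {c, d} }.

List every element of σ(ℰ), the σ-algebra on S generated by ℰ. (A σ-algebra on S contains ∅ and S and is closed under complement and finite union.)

Start: ℰ ∪ {∅, S} = { {}, {a}, {a, b}, {b, d}, {c, d}, S }.
Iteration 1 (4 new):
  {a, c}  = {b, d}ᶜ
  {a, b, d}  = {a, b} ∪ {b, d}
  {a, c, d}  = {c, d} ∪ {a}
  {b, c, d}  = {a}ᶜ
  |family| = 10
Iteration 2: 3 new —
  {b}  = {a, c, d}ᶜ
  {c}  = {a, b, d}ᶜ
  {a, b, c}  = {a, b} ∪ {a, c}
  |family| = 13
Iteration 3: 2 new —
  {d}  = {a, b, c}ᶜ
  {b, c}  = {c} ∪ {b}
  |family| = 15
Iteration 4: 1 new —
  {a, d}  = {b, c}ᶜ
  |family| = 16
Iteration 5: already closed under ᶜ and ∪.

σ(ℰ) = { {}, {a}, {b}, {c}, {d}, {a, b}, {a, c}, {a, d}, {b, c}, {b, d}, {c, d}, {a, b, c}, {a, b, d}, {a, c, d}, {b, c, d}, S }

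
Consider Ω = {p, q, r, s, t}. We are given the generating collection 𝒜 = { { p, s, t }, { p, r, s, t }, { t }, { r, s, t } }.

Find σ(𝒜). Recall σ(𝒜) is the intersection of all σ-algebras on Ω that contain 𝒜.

Start: 𝒜 ∪ {∅, Ω} = { {}, { t }, { p, s, t }, { r, s, t }, { p, r, s, t }, Ω }.
Pass 1. New:
  { q }  = ᶜ of { p, r, s, t }
  { p, q }  = ᶜ of { r, s, t }
  { q, r }  = ᶜ of { p, s, t }
  { p, q, r, s }  = ᶜ of { t }
  (now 10)
Pass 2 adds 6:
  { q, t }  = { q } ∪ { t }
  { p, q, r }  = { p, q } ∪ { q, r }
  { p, q, t }  = { p, q } ∪ { t }
  { q, r, t }  = { t } ∪ { q, r }
  { p, q, s, t }  = { p, s, t } ∪ { p, q }
  { q, r, s, t }  = { r, s, t } ∪ { q }
  (now 16)
Pass 3: +7 →
  { p }  = ᶜ of { q, r, s, t }
  { r }  = ᶜ of { p, q, s, t }
  { p, s }  = ᶜ of { q, r, t }
  { r, s }  = ᶜ of { p, q, t }
  { s, t }  = ᶜ of { p, q, r }
  { p, r, s }  = ᶜ of { q, t }
  { p, q, r, t }  = { p, q, t } ∪ { q, r, t }
  (now 23)
Pass 4 adds 7:
  { s }  = ᶜ of { p, q, r, t }
  { p, r }  = { r } ∪ { p }
  { p, t }  = { t } ∪ { p }
  { r, t }  = { t } ∪ { r }
  { p, q, s }  = { p, q } ∪ { p, s }
  { q, r, s }  = { r, s } ∪ { q }
  { q, s, t }  = { q, t } ∪ { s, t }
  (now 30)
Pass 5 (2 new):
  { q, s }  = { q } ∪ { s }
  { p, r, t }  = { t } ∪ { p, r }
  (now 32)
Pass 6 adds nothing — fixpoint reached.

|σ(𝒜)| = 32.  σ(𝒜) = { {}, { p }, { q }, { r }, { s }, { t }, { p, q }, { p, r }, { p, s }, { p, t }, { q, r }, { q, s }, { q, t }, { r, s }, { r, t }, { s, t }, { p, q, r }, { p, q, s }, { p, q, t }, { p, r, s }, { p, r, t }, { p, s, t }, { q, r, s }, { q, r, t }, { q, s, t }, { r, s, t }, { p, q, r, s }, { p, q, r, t }, { p, q, s, t }, { p, r, s, t }, { q, r, s, t }, Ω }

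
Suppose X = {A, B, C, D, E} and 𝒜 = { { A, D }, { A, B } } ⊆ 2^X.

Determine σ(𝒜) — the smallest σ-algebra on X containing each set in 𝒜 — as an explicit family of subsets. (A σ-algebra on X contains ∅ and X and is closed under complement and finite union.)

σ(𝒜) = { {  }, { A }, { B }, { D }, { A, B }, { A, D }, { B, D }, { C, E }, { A, B, D }, { A, C, E }, { B, C, E }, { C, D, E }, { A, B, C, E }, { A, C, D, E }, { B, C, D, E }, X }

Working:
Take S₀ = 𝒜 ∪ {∅, X} = { {  }, { A, B }, { A, D }, X }.
Step 1 (3 new):
  { A, B, D }  = { A, B } ∪ { A, D }
  { B, C, E }  = complement { A, D }
  { C, D, E }  = complement { A, B }
  — 7 sets.
Step 2 adds 4:
  { C, E }  = complement { A, B, D }
  { A, B, C, E }  = { B, C, E } ∪ { A, B }
  { A, C, D, E }  = { C, D, E } ∪ { A, D }
  { B, C, D, E }  = { C, D, E } ∪ { B, C, E }
  — 11 sets.
Step 3 adds 3:
  { A }  = complement { B, C, D, E }
  { B }  = complement { A, C, D, E }
  { D }  = complement { A, B, C, E }
  — 14 sets.
Step 4. New:
  { B, D }  = { D } ∪ { B }
  { A, C, E }  = { C, E } ∪ { A }
  — 16 sets.
Step 5: no new sets; the family is a σ-algebra.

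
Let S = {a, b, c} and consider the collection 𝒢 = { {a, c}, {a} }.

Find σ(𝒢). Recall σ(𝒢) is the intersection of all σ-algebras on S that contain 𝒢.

Begin from { {}, {a}, {a, c}, S } (that is, 𝒢 plus ∅ and S).
Iteration 1 (2 new):
  {b}  = {a, c}ᶜ
  {b, c}  = {a}ᶜ
  — 6 sets.
Iteration 2. New:
  {a, b}  = {b} ∪ {a}
  — 7 sets.
Iteration 3: +1 →
  {c}  = {a, b}ᶜ
  — 8 sets.
Iteration 4: closed — nothing new.

|σ(𝒢)| = 8.  σ(𝒢) = { {}, {a}, {b}, {c}, {a, b}, {a, c}, {b, c}, S }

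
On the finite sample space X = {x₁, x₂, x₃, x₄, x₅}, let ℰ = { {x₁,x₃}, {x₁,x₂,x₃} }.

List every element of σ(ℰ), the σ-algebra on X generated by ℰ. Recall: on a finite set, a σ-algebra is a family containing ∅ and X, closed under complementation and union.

Seed the family with ℰ together with ∅ and X: { {}, {x₁,x₃}, {x₁,x₂,x₃}, X }.
Iteration 1 (2 new):
  {x₄,x₅}  = complement {x₁,x₂,x₃}
  {x₂,x₄,x₅}  = complement {x₁,x₃}
  (now 6)
Iteration 2. New:
  {x₁,x₃,x₄,x₅}  = {x₄,x₅} ∪ {x₁,x₃}
  (now 7)
Iteration 3 (1 new):
  {x₂}  = complement {x₁,x₃,x₄,x₅}
  (now 8)
Iteration 4: already closed under ᶜ and ∪.

Hence σ(ℰ) has 8 members: { {}, {x₂}, {x₁,x₃}, {x₄,x₅}, {x₁,x₂,x₃}, {x₂,x₄,x₅}, {x₁,x₃,x₄,x₅}, X }.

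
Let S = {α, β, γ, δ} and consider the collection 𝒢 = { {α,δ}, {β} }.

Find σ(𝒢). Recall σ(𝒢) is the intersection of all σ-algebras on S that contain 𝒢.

σ(𝒢) = { ∅, {β}, {γ}, {α,δ}, {β,γ}, {α,β,δ}, {α,γ,δ}, S }

Working:
Seed the family with 𝒢 together with ∅ and S: { ∅, {β}, {α,δ}, S }.
Iteration 1 adds 3:
  {β,γ}  = ᶜ of {α,δ}
  {α,β,δ}  = {β} ∪ {α,δ}
  {α,γ,δ}  = ᶜ of {β}
Iteration 2. New:
  {γ}  = ᶜ of {α,β,δ}
Iteration 3: closed — nothing new.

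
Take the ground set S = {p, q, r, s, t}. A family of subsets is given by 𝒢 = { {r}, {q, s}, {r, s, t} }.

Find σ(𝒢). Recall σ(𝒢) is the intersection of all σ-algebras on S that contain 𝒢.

σ(𝒢) = { {}, {p}, {q}, {r}, {s}, {t}, {p, q}, {p, r}, {p, s}, {p, t}, {q, r}, {q, s}, {q, t}, {r, s}, {r, t}, {s, t}, {p, q, r}, {p, q, s}, {p, q, t}, {p, r, s}, {p, r, t}, {p, s, t}, {q, r, s}, {q, r, t}, {q, s, t}, {r, s, t}, {p, q, r, s}, {p, q, r, t}, {p, q, s, t}, {p, r, s, t}, {q, r, s, t}, S }

Derivation:
Seed the family with 𝒢 together with ∅ and S: { {}, {r}, {q, s}, {r, s, t}, S }.
Round 1: 5 new —
  {p, q}  = {r, s, t}ᶜ
  {p, r, t}  = {q, s}ᶜ
  {q, r, s}  = {r} ∪ {q, s}
  {p, q, s, t}  = {r}ᶜ
  {q, r, s, t}  = {r, s, t} ∪ {q, s}
  [10 total]
Round 2. New:
  {p}  = {q, r, s, t}ᶜ
  {p, t}  = {q, r, s}ᶜ
  {p, q, r}  = {p, q} ∪ {r}
  {p, q, s}  = {p, q} ∪ {q, s}
  {p, q, r, s}  = {q, r, s} ∪ {p, q}
  {p, q, r, t}  = {p, q} ∪ {p, r, t}
  {p, r, s, t}  = {r, s, t} ∪ {p, r, t}
  [17 total]
Round 3 adds 7:
  {q}  = {p, r, s, t}ᶜ
  {s}  = {p, q, r, t}ᶜ
  {t}  = {p, q, r, s}ᶜ
  {p, r}  = {r} ∪ {p}
  {r, t}  = {p, q, s}ᶜ
  {s, t}  = {p, q, r}ᶜ
  {p, q, t}  = {p, q} ∪ {p, t}
  [24 total]
Round 4. New:
  {p, s}  = {s} ∪ {p}
  {q, r}  = {q} ∪ {r}
  {q, t}  = {q} ∪ {t}
  {r, s}  = {p, q, t}ᶜ
  {p, r, s}  = {p, r} ∪ {s}
  {p, s, t}  = {s, t} ∪ {p, t}
  {q, r, t}  = {q} ∪ {r, t}
  {q, s, t}  = {p, r}ᶜ
  [32 total]
Round 5: closed — nothing new.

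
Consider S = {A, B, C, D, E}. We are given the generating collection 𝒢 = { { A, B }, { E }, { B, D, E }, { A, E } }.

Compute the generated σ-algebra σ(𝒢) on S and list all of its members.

|σ(𝒢)| = 32.  σ(𝒢) = { ∅, { A }, { B }, { C }, { D }, { E }, { A, B }, { A, C }, { A, D }, { A, E }, { B, C }, { B, D }, { B, E }, { C, D }, { C, E }, { D, E }, { A, B, C }, { A, B, D }, { A, B, E }, { A, C, D }, { A, C, E }, { A, D, E }, { B, C, D }, { B, C, E }, { B, D, E }, { C, D, E }, { A, B, C, D }, { A, B, C, E }, { A, B, D, E }, { A, C, D, E }, { B, C, D, E }, S }

Working:
Start: 𝒢 ∪ {∅, S} = { ∅, { E }, { A, B }, { A, E }, { B, D, E }, S }.
Step 1: 6 new —
  { A, C }  = ᶜ of { B, D, E }
  { A, B, E }  = { A, B } ∪ { A, E }
  { B, C, D }  = ᶜ of { A, E }
  { C, D, E }  = ᶜ of { A, B }
  { A, B, C, D }  = ᶜ of { E }
  { A, B, D, E }  = { A, B } ∪ { B, D, E }
  [12 total]
Step 2 adds 7:
  { C }  = ᶜ of { A, B, D, E }
  { C, D }  = ᶜ of { A, B, E }
  { A, B, C }  = { A, B } ∪ { A, C }
  { A, C, E }  = { E } ∪ { A, C }
  { A, B, C, E }  = { A, B, E } ∪ { A, C }
  { A, C, D, E }  = { C, D, E } ∪ { A, C }
  { B, C, D, E }  = { C, D, E } ∪ { B, C, D }
  [19 total]
Step 3: +7 →
  { A }  = ᶜ of { B, C, D, E }
  { B }  = ᶜ of { A, C, D, E }
  { D }  = ᶜ of { A, B, C, E }
  { B, D }  = ᶜ of { A, C, E }
  { C, E }  = { E } ∪ { C }
  { D, E }  = ᶜ of { A, B, C }
  { A, C, D }  = { C, D } ∪ { A, C }
  [26 total]
Step 4: 6 new —
  { A, D }  = { D } ∪ { A }
  { B, C }  = { B } ∪ { C }
  { B, E }  = ᶜ of { A, C, D }
  { A, B, D }  = ᶜ of { C, E }
  { A, D, E }  = { D, E } ∪ { A, E }
  { B, C, E }  = { B } ∪ { C, E }
  [32 total]
Step 5: no new sets; the family is a σ-algebra.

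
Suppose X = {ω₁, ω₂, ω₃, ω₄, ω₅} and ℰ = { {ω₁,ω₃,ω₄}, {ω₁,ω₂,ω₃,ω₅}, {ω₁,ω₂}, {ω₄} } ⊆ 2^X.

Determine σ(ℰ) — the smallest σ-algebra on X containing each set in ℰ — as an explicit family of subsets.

Start: ℰ ∪ {∅, X} = { ∅, {ω₄}, {ω₁,ω₂}, {ω₁,ω₃,ω₄}, {ω₁,ω₂,ω₃,ω₅}, X }.
Step 1: 4 new —
  {ω₂,ω₅}  = complement {ω₁,ω₃,ω₄}
  {ω₁,ω₂,ω₄}  = {ω₁,ω₂} ∪ {ω₄}
  {ω₃,ω₄,ω₅}  = complement {ω₁,ω₂}
  {ω₁,ω₂,ω₃,ω₄}  = {ω₁,ω₃,ω₄} ∪ {ω₁,ω₂}
  |family| = 10
Step 2 (7 new):
  {ω₅}  = complement {ω₁,ω₂,ω₃,ω₄}
  {ω₃,ω₅}  = complement {ω₁,ω₂,ω₄}
  {ω₁,ω₂,ω₅}  = {ω₂,ω₅} ∪ {ω₁,ω₂}
  {ω₂,ω₄,ω₅}  = {ω₂,ω₅} ∪ {ω₄}
  {ω₁,ω₂,ω₄,ω₅}  = {ω₂,ω₅} ∪ {ω₁,ω₂,ω₄}
  {ω₁,ω₃,ω₄,ω₅}  = {ω₃,ω₄,ω₅} ∪ {ω₁,ω₃,ω₄}
  {ω₂,ω₃,ω₄,ω₅}  = {ω₂,ω₅} ∪ {ω₃,ω₄,ω₅}
  |family| = 17
Step 3: 7 new —
  {ω₁}  = complement {ω₂,ω₃,ω₄,ω₅}
  {ω₂}  = complement {ω₁,ω₃,ω₄,ω₅}
  {ω₃}  = complement {ω₁,ω₂,ω₄,ω₅}
  {ω₁,ω₃}  = complement {ω₂,ω₄,ω₅}
  {ω₃,ω₄}  = complement {ω₁,ω₂,ω₅}
  {ω₄,ω₅}  = {ω₄} ∪ {ω₅}
  {ω₂,ω₃,ω₅}  = {ω₂,ω₅} ∪ {ω₃,ω₅}
  |family| = 24
Step 4: 8 new —
  {ω₁,ω₄}  = complement {ω₂,ω₃,ω₅}
  {ω₁,ω₅}  = {ω₅} ∪ {ω₁}
  {ω₂,ω₃}  = {ω₂} ∪ {ω₃}
  {ω₂,ω₄}  = {ω₂} ∪ {ω₄}
  {ω₁,ω₂,ω₃}  = complement {ω₄,ω₅}
  {ω₁,ω₃,ω₅}  = {ω₅} ∪ {ω₁,ω₃}
  {ω₁,ω₄,ω₅}  = {ω₄,ω₅} ∪ {ω₁}
  {ω₂,ω₃,ω₄}  = {ω₃,ω₄} ∪ {ω₂}
  |family| = 32
Step 5: stable.

σ(ℰ) = { ∅, {ω₁}, {ω₂}, {ω₃}, {ω₄}, {ω₅}, {ω₁,ω₂}, {ω₁,ω₃}, {ω₁,ω₄}, {ω₁,ω₅}, {ω₂,ω₃}, {ω₂,ω₄}, {ω₂,ω₅}, {ω₃,ω₄}, {ω₃,ω₅}, {ω₄,ω₅}, {ω₁,ω₂,ω₃}, {ω₁,ω₂,ω₄}, {ω₁,ω₂,ω₅}, {ω₁,ω₃,ω₄}, {ω₁,ω₃,ω₅}, {ω₁,ω₄,ω₅}, {ω₂,ω₃,ω₄}, {ω₂,ω₃,ω₅}, {ω₂,ω₄,ω₅}, {ω₃,ω₄,ω₅}, {ω₁,ω₂,ω₃,ω₄}, {ω₁,ω₂,ω₃,ω₅}, {ω₁,ω₂,ω₄,ω₅}, {ω₁,ω₃,ω₄,ω₅}, {ω₂,ω₃,ω₄,ω₅}, X }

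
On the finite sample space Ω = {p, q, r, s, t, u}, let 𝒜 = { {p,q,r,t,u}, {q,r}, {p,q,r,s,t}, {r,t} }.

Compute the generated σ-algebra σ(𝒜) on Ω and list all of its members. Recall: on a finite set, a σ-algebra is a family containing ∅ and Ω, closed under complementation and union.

Take S₀ = 𝒜 ∪ {∅, Ω} = { {}, {q,r}, {r,t}, {p,q,r,s,t}, {p,q,r,t,u}, Ω }.
Round 1: 5 new —
  {s}  = {p,q,r,t,u}ᶜ
  {u}  = {p,q,r,s,t}ᶜ
  {q,r,t}  = {q,r} ∪ {r,t}
  {p,q,s,u}  = {r,t}ᶜ
  {p,s,t,u}  = {q,r}ᶜ
  |family| = 11
Round 2 (11 new):
  {s,u}  = {u} ∪ {s}
  {p,s,u}  = {q,r,t}ᶜ
  {q,r,s}  = {q,r} ∪ {s}
  {q,r,u}  = {u} ∪ {q,r}
  {r,s,t}  = {s} ∪ {r,t}
  {r,t,u}  = {u} ∪ {r,t}
  {q,r,s,t}  = {q,r,t} ∪ {s}
  {q,r,t,u}  = {u} ∪ {q,r,t}
  {p,q,r,s,u}  = {p,q,s,u} ∪ {q,r}
  {p,q,s,t,u}  = {p,q,s,u} ∪ {p,s,t,u}
  {p,r,s,t,u}  = {p,s,t,u} ∪ {r,t}
  |family| = 22
Round 3 adds 13:
  {q}  = {p,r,s,t,u}ᶜ
  {r}  = {p,q,s,t,u}ᶜ
  {t}  = {p,q,r,s,u}ᶜ
  {p,s}  = {q,r,t,u}ᶜ
  {p,u}  = {q,r,s,t}ᶜ
  {p,q,s}  = {r,t,u}ᶜ
  {p,q,u}  = {r,s,t}ᶜ
  {p,s,t}  = {q,r,u}ᶜ
  {p,t,u}  = {q,r,s}ᶜ
  {p,q,r,t}  = {s,u}ᶜ
  {q,r,s,u}  = {s,u} ∪ {q,r,s}
  {r,s,t,u}  = {r,s,t} ∪ {s,u}
  {q,r,s,t,u}  = {r,s,t} ∪ {q,r,t,u}
  |family| = 35
Round 4: +22 →
  {p}  = {q,r,s,t,u}ᶜ
  {p,q}  = {r,s,t,u}ᶜ
  {p,t}  = {q,r,s,u}ᶜ
  {q,s}  = {q} ∪ {s}
  {q,t}  = {q} ∪ {t}
  {q,u}  = {q} ∪ {u}
  {r,s}  = {r} ∪ {s}
  {r,u}  = {u} ∪ {r}
  {s,t}  = {t} ∪ {s}
  {t,u}  = {u} ∪ {t}
  {p,r,s}  = {r} ∪ {p,s}
  {p,r,u}  = {p,u} ∪ {r}
  {q,s,u}  = {q} ∪ {s,u}
  {r,s,u}  = {r} ∪ {s,u}
  {s,t,u}  = {t} ∪ {s,u}
  {p,q,r,s}  = {p,q,s} ∪ {r}
  {p,q,r,u}  = {p,u} ∪ {q,r,u}
  {p,q,s,t}  = {p,s,t} ∪ {q}
  {p,q,t,u}  = {q} ∪ {p,t,u}
  {p,r,s,t}  = {p,s,t} ∪ {r,s,t}
  {p,r,s,u}  = {p,s,u} ∪ {r}
  {p,r,t,u}  = {p,u} ∪ {r,t,u}
  |family| = 57
Round 5: +7 →
  {p,r}  = {r} ∪ {p}
  {p,q,r}  = {s,t,u}ᶜ
  {p,q,t}  = {r,s,u}ᶜ
  {p,r,t}  = {q,s,u}ᶜ
  {q,s,t}  = {p,r,u}ᶜ
  {q,t,u}  = {p,r,s}ᶜ
  {q,s,t,u}  = {q,s,u} ∪ {q,t}
  |family| = 64
Round 6 adds nothing — fixpoint reached.

σ(𝒜) = { {}, {p}, {q}, {r}, {s}, {t}, {u}, {p,q}, {p,r}, {p,s}, {p,t}, {p,u}, {q,r}, {q,s}, {q,t}, {q,u}, {r,s}, {r,t}, {r,u}, {s,t}, {s,u}, {t,u}, {p,q,r}, {p,q,s}, {p,q,t}, {p,q,u}, {p,r,s}, {p,r,t}, {p,r,u}, {p,s,t}, {p,s,u}, {p,t,u}, {q,r,s}, {q,r,t}, {q,r,u}, {q,s,t}, {q,s,u}, {q,t,u}, {r,s,t}, {r,s,u}, {r,t,u}, {s,t,u}, {p,q,r,s}, {p,q,r,t}, {p,q,r,u}, {p,q,s,t}, {p,q,s,u}, {p,q,t,u}, {p,r,s,t}, {p,r,s,u}, {p,r,t,u}, {p,s,t,u}, {q,r,s,t}, {q,r,s,u}, {q,r,t,u}, {q,s,t,u}, {r,s,t,u}, {p,q,r,s,t}, {p,q,r,s,u}, {p,q,r,t,u}, {p,q,s,t,u}, {p,r,s,t,u}, {q,r,s,t,u}, Ω }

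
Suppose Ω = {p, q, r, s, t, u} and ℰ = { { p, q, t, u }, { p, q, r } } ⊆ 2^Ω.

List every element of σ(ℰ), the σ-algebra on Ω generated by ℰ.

Take S₀ = ℰ ∪ {∅, Ω} = { {}, { p, q, r }, { p, q, t, u }, Ω }.
Step 1 adds 3:
  { r, s }  = ᶜ of { p, q, t, u }
  { s, t, u }  = ᶜ of { p, q, r }
  { p, q, r, t, u }  = { p, q, r } ∪ { p, q, t, u }
  (now 7)
Step 2: 4 new —
  { s }  = ᶜ of { p, q, r, t, u }
  { p, q, r, s }  = { r, s } ∪ { p, q, r }
  { r, s, t, u }  = { r, s } ∪ { s, t, u }
  { p, q, s, t, u }  = { s, t, u } ∪ { p, q, t, u }
  (now 11)
Step 3: +3 →
  { r }  = ᶜ of { p, q, s, t, u }
  { p, q }  = ᶜ of { r, s, t, u }
  { t, u }  = ᶜ of { p, q, r, s }
  (now 14)
Step 4: +2 →
  { p, q, s }  = { p, q } ∪ { s }
  { r, t, u }  = { r } ∪ { t, u }
  (now 16)
Step 5 adds nothing — fixpoint reached.

|σ(ℰ)| = 16.  σ(ℰ) = { {}, { r }, { s }, { p, q }, { r, s }, { t, u }, { p, q, r }, { p, q, s }, { r, t, u }, { s, t, u }, { p, q, r, s }, { p, q, t, u }, { r, s, t, u }, { p, q, r, t, u }, { p, q, s, t, u }, Ω }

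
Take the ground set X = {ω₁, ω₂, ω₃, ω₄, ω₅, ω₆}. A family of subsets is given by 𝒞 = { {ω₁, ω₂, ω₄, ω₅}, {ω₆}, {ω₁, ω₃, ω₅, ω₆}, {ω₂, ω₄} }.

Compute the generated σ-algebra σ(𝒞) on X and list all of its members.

Answer: σ(𝒞) = { {}, {ω₃}, {ω₆}, {ω₁, ω₅}, {ω₂, ω₄}, {ω₃, ω₆}, {ω₁, ω₃, ω₅}, {ω₁, ω₅, ω₆}, {ω₂, ω₃, ω₄}, {ω₂, ω₄, ω₆}, {ω₁, ω₂, ω₄, ω₅}, {ω₁, ω₃, ω₅, ω₆}, {ω₂, ω₃, ω₄, ω₆}, {ω₁, ω₂, ω₃, ω₄, ω₅}, {ω₁, ω₂, ω₄, ω₅, ω₆}, X }

Derivation:
Seed the family with 𝒞 together with ∅ and X: { {}, {ω₆}, {ω₂, ω₄}, {ω₁, ω₂, ω₄, ω₅}, {ω₁, ω₃, ω₅, ω₆}, X }.
Round 1 (4 new):
  {ω₃, ω₆}  = {ω₁, ω₂, ω₄, ω₅}ᶜ
  {ω₂, ω₄, ω₆}  = {ω₂, ω₄} ∪ {ω₆}
  {ω₁, ω₂, ω₃, ω₄, ω₅}  = {ω₆}ᶜ
  {ω₁, ω₂, ω₄, ω₅, ω₆}  = {ω₁, ω₂, ω₄, ω₅} ∪ {ω₆}
Round 2: 3 new —
  {ω₃}  = {ω₁, ω₂, ω₄, ω₅, ω₆}ᶜ
  {ω₁, ω₃, ω₅}  = {ω₂, ω₄, ω₆}ᶜ
  {ω₂, ω₃, ω₄, ω₆}  = {ω₂, ω₄, ω₆} ∪ {ω₃, ω₆}
Round 3 adds 2:
  {ω₁, ω₅}  = {ω₂, ω₃, ω₄, ω₆}ᶜ
  {ω₂, ω₃, ω₄}  = {ω₃} ∪ {ω₂, ω₄}
Round 4 adds 1:
  {ω₁, ω₅, ω₆}  = {ω₂, ω₃, ω₄}ᶜ
Round 5: closed — nothing new.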